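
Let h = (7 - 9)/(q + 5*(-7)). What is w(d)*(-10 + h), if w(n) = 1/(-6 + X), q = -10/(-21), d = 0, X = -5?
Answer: 7208/7975 ≈ 0.90382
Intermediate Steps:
q = 10/21 (q = -10*(-1/21) = 10/21 ≈ 0.47619)
w(n) = -1/11 (w(n) = 1/(-6 - 5) = 1/(-11) = -1/11)
h = 42/725 (h = (7 - 9)/(10/21 + 5*(-7)) = -2/(10/21 - 35) = -2/(-725/21) = -2*(-21/725) = 42/725 ≈ 0.057931)
w(d)*(-10 + h) = -(-10 + 42/725)/11 = -1/11*(-7208/725) = 7208/7975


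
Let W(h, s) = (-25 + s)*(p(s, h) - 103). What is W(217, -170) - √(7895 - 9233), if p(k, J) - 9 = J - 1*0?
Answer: -23985 - I*√1338 ≈ -23985.0 - 36.579*I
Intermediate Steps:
p(k, J) = 9 + J (p(k, J) = 9 + (J - 1*0) = 9 + (J + 0) = 9 + J)
W(h, s) = (-94 + h)*(-25 + s) (W(h, s) = (-25 + s)*((9 + h) - 103) = (-25 + s)*(-94 + h) = (-94 + h)*(-25 + s))
W(217, -170) - √(7895 - 9233) = (2350 - 94*(-170) - 25*217 + 217*(-170)) - √(7895 - 9233) = (2350 + 15980 - 5425 - 36890) - √(-1338) = -23985 - I*√1338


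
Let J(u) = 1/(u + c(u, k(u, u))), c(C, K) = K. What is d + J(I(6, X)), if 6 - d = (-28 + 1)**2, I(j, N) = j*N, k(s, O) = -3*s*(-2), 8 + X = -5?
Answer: -394759/546 ≈ -723.00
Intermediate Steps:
X = -13 (X = -8 - 5 = -13)
k(s, O) = 6*s
I(j, N) = N*j
J(u) = 1/(7*u) (J(u) = 1/(u + 6*u) = 1/(7*u))
d = -723 (d = 6 - (-28 + 1)**2 = 6 - 1*(-27)**2 = 6 - 1*729 = 6 - 729 = -723)
d + J(I(6, X)) = -723 + 1/(7*((-13*6))) = -723 + (1/7)/(-78) = -723 + (1/7)*(-1/78) = -723 - 1/546 = -394759/546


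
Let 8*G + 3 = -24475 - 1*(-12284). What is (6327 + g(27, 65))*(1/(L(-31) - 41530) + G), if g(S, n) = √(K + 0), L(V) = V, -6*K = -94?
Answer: -1603245482667/166244 - 84465807*√141/166244 ≈ -9.6500e+6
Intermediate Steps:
K = 47/3 (K = -⅙*(-94) = 47/3 ≈ 15.667)
g(S, n) = √141/3 (g(S, n) = √(47/3 + 0) = √(47/3) = √141/3)
G = -6097/4 (G = -3/8 + (-24475 - 1*(-12284))/8 = -3/8 + (-24475 + 12284)/8 = -3/8 + (⅛)*(-12191) = -3/8 - 12191/8 = -6097/4 ≈ -1524.3)
(6327 + g(27, 65))*(1/(L(-31) - 41530) + G) = (6327 + √141/3)*(1/(-31 - 41530) - 6097/4) = (6327 + √141/3)*(1/(-41561) - 6097/4) = (6327 + √141/3)*(-1/41561 - 6097/4) = (6327 + √141/3)*(-253397421/166244) = -1603245482667/166244 - 84465807*√141/166244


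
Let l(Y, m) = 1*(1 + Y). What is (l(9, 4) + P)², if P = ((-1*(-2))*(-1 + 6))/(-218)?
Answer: 1177225/11881 ≈ 99.085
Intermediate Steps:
l(Y, m) = 1 + Y
P = -5/109 (P = (2*5)*(-1/218) = 10*(-1/218) = -5/109 ≈ -0.045872)
(l(9, 4) + P)² = ((1 + 9) - 5/109)² = (10 - 5/109)² = (1085/109)² = 1177225/11881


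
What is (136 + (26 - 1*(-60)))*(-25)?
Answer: -5550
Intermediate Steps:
(136 + (26 - 1*(-60)))*(-25) = (136 + (26 + 60))*(-25) = (136 + 86)*(-25) = 222*(-25) = -5550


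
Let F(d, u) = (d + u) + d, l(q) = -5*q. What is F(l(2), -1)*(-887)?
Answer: 18627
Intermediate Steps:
F(d, u) = u + 2*d
F(l(2), -1)*(-887) = (-1 + 2*(-5*2))*(-887) = (-1 + 2*(-10))*(-887) = (-1 - 20)*(-887) = -21*(-887) = 18627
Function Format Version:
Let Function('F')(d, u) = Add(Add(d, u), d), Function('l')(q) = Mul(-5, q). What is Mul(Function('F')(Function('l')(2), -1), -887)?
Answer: 18627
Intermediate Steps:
Function('F')(d, u) = Add(u, Mul(2, d))
Mul(Function('F')(Function('l')(2), -1), -887) = Mul(Add(-1, Mul(2, Mul(-5, 2))), -887) = Mul(Add(-1, Mul(2, -10)), -887) = Mul(Add(-1, -20), -887) = Mul(-21, -887) = 18627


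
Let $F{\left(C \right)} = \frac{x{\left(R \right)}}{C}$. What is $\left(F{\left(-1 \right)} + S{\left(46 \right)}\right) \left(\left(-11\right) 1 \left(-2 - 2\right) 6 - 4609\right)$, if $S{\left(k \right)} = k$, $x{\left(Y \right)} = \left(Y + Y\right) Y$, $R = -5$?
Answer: $17380$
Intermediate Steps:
$x{\left(Y \right)} = 2 Y^{2}$ ($x{\left(Y \right)} = 2 Y Y = 2 Y^{2}$)
$F{\left(C \right)} = \frac{50}{C}$ ($F{\left(C \right)} = \frac{2 \left(-5\right)^{2}}{C} = \frac{2 \cdot 25}{C} = \frac{50}{C}$)
$\left(F{\left(-1 \right)} + S{\left(46 \right)}\right) \left(\left(-11\right) 1 \left(-2 - 2\right) 6 - 4609\right) = \left(\frac{50}{-1} + 46\right) \left(\left(-11\right) 1 \left(-2 - 2\right) 6 - 4609\right) = \left(50 \left(-1\right) + 46\right) \left(- 11 \left(\left(-4\right) 6\right) - 4609\right) = \left(-50 + 46\right) \left(\left(-11\right) \left(-24\right) - 4609\right) = - 4 \left(264 - 4609\right) = \left(-4\right) \left(-4345\right) = 17380$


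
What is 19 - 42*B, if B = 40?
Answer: -1661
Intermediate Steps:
19 - 42*B = 19 - 42*40 = 19 - 1680 = -1661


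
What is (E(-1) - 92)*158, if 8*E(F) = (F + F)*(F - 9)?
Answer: -14141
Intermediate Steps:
E(F) = F*(-9 + F)/4 (E(F) = ((F + F)*(F - 9))/8 = ((2*F)*(-9 + F))/8 = (2*F*(-9 + F))/8 = F*(-9 + F)/4)
(E(-1) - 92)*158 = ((¼)*(-1)*(-9 - 1) - 92)*158 = ((¼)*(-1)*(-10) - 92)*158 = (5/2 - 92)*158 = -179/2*158 = -14141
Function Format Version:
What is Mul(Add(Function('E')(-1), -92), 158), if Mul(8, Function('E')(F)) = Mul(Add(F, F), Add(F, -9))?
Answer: -14141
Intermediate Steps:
Function('E')(F) = Mul(Rational(1, 4), F, Add(-9, F)) (Function('E')(F) = Mul(Rational(1, 8), Mul(Add(F, F), Add(F, -9))) = Mul(Rational(1, 8), Mul(Mul(2, F), Add(-9, F))) = Mul(Rational(1, 8), Mul(2, F, Add(-9, F))) = Mul(Rational(1, 4), F, Add(-9, F)))
Mul(Add(Function('E')(-1), -92), 158) = Mul(Add(Mul(Rational(1, 4), -1, Add(-9, -1)), -92), 158) = Mul(Add(Mul(Rational(1, 4), -1, -10), -92), 158) = Mul(Add(Rational(5, 2), -92), 158) = Mul(Rational(-179, 2), 158) = -14141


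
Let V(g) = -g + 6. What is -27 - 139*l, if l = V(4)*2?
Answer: -583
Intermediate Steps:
V(g) = 6 - g
l = 4 (l = (6 - 1*4)*2 = (6 - 4)*2 = 2*2 = 4)
-27 - 139*l = -27 - 139*4 = -27 - 556 = -583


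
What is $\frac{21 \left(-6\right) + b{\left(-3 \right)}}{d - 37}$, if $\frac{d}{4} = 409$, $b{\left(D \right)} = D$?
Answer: $- \frac{43}{533} \approx -0.080675$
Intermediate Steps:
$d = 1636$ ($d = 4 \cdot 409 = 1636$)
$\frac{21 \left(-6\right) + b{\left(-3 \right)}}{d - 37} = \frac{21 \left(-6\right) - 3}{1636 - 37} = \frac{-126 - 3}{1599} = \left(-129\right) \frac{1}{1599} = - \frac{43}{533}$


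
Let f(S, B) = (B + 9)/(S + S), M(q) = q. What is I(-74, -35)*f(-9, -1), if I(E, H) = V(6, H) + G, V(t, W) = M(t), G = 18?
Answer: -32/3 ≈ -10.667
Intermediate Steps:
V(t, W) = t
f(S, B) = (9 + B)/(2*S) (f(S, B) = (9 + B)/((2*S)) = (9 + B)*(1/(2*S)) = (9 + B)/(2*S))
I(E, H) = 24 (I(E, H) = 6 + 18 = 24)
I(-74, -35)*f(-9, -1) = 24*((1/2)*(9 - 1)/(-9)) = 24*((1/2)*(-1/9)*8) = 24*(-4/9) = -32/3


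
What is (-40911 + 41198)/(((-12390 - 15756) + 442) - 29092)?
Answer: -287/56796 ≈ -0.0050532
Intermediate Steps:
(-40911 + 41198)/(((-12390 - 15756) + 442) - 29092) = 287/((-28146 + 442) - 29092) = 287/(-27704 - 29092) = 287/(-56796) = 287*(-1/56796) = -287/56796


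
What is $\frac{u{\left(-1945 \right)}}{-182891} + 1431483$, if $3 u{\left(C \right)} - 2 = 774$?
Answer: $\frac{785416071283}{548673} \approx 1.4315 \cdot 10^{6}$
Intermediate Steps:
$u{\left(C \right)} = \frac{776}{3}$ ($u{\left(C \right)} = \frac{2}{3} + \frac{1}{3} \cdot 774 = \frac{2}{3} + 258 = \frac{776}{3}$)
$\frac{u{\left(-1945 \right)}}{-182891} + 1431483 = \frac{776}{3 \left(-182891\right)} + 1431483 = \frac{776}{3} \left(- \frac{1}{182891}\right) + 1431483 = - \frac{776}{548673} + 1431483 = \frac{785416071283}{548673}$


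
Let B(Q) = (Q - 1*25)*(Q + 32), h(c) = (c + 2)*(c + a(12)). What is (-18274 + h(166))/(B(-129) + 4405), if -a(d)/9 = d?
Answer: -8530/19343 ≈ -0.44099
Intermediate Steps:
a(d) = -9*d
h(c) = (-108 + c)*(2 + c) (h(c) = (c + 2)*(c - 9*12) = (2 + c)*(c - 108) = (2 + c)*(-108 + c) = (-108 + c)*(2 + c))
B(Q) = (-25 + Q)*(32 + Q) (B(Q) = (Q - 25)*(32 + Q) = (-25 + Q)*(32 + Q))
(-18274 + h(166))/(B(-129) + 4405) = (-18274 + (-216 + 166² - 106*166))/((-800 + (-129)² + 7*(-129)) + 4405) = (-18274 + (-216 + 27556 - 17596))/((-800 + 16641 - 903) + 4405) = (-18274 + 9744)/(14938 + 4405) = -8530/19343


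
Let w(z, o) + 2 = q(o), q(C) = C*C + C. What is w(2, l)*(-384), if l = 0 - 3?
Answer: -1536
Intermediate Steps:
q(C) = C + C² (q(C) = C² + C = C + C²)
l = -3
w(z, o) = -2 + o*(1 + o)
w(2, l)*(-384) = (-2 - 3*(1 - 3))*(-384) = (-2 - 3*(-2))*(-384) = (-2 + 6)*(-384) = 4*(-384) = -1536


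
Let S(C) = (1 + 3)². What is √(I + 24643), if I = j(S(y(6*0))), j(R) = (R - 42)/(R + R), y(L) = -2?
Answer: 5*√15771/4 ≈ 156.98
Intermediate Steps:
S(C) = 16 (S(C) = 4² = 16)
j(R) = (-42 + R)/(2*R) (j(R) = (-42 + R)/((2*R)) = (-42 + R)*(1/(2*R)) = (-42 + R)/(2*R))
I = -13/16 (I = (½)*(-42 + 16)/16 = (½)*(1/16)*(-26) = -13/16 ≈ -0.81250)
√(I + 24643) = √(-13/16 + 24643) = √(394275/16) = 5*√15771/4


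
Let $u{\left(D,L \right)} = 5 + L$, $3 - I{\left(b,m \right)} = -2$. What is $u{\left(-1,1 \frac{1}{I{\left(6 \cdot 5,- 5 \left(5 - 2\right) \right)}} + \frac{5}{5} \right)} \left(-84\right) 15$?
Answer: $-7812$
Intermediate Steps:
$I{\left(b,m \right)} = 5$ ($I{\left(b,m \right)} = 3 - -2 = 3 + 2 = 5$)
$u{\left(-1,1 \frac{1}{I{\left(6 \cdot 5,- 5 \left(5 - 2\right) \right)}} + \frac{5}{5} \right)} \left(-84\right) 15 = \left(5 + \left(1 \cdot \frac{1}{5} + \frac{5}{5}\right)\right) \left(-84\right) 15 = \left(5 + \left(1 \cdot \frac{1}{5} + 5 \cdot \frac{1}{5}\right)\right) \left(-84\right) 15 = \left(5 + \left(\frac{1}{5} + 1\right)\right) \left(-84\right) 15 = \left(5 + \frac{6}{5}\right) \left(-84\right) 15 = \frac{31}{5} \left(-84\right) 15 = \left(- \frac{2604}{5}\right) 15 = -7812$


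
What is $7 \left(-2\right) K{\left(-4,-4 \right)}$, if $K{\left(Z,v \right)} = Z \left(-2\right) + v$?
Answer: $-56$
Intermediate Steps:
$K{\left(Z,v \right)} = v - 2 Z$ ($K{\left(Z,v \right)} = - 2 Z + v = v - 2 Z$)
$7 \left(-2\right) K{\left(-4,-4 \right)} = 7 \left(-2\right) \left(-4 - -8\right) = - 14 \left(-4 + 8\right) = \left(-14\right) 4 = -56$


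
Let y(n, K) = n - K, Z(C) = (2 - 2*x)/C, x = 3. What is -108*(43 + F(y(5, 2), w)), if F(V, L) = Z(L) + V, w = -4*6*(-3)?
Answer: -4962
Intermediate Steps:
Z(C) = -4/C (Z(C) = (2 - 2*3)/C = (2 - 6)/C = -4/C)
w = 72 (w = -24*(-3) = 72)
F(V, L) = V - 4/L (F(V, L) = -4/L + V = V - 4/L)
-108*(43 + F(y(5, 2), w)) = -108*(43 + ((5 - 1*2) - 4/72)) = -108*(43 + ((5 - 2) - 4*1/72)) = -108*(43 + (3 - 1/18)) = -108*(43 + 53/18) = -108*827/18 = -4962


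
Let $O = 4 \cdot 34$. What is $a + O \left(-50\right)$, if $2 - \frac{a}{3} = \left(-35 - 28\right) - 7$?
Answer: $-6584$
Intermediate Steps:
$O = 136$
$a = 216$ ($a = 6 - 3 \left(\left(-35 - 28\right) - 7\right) = 6 - 3 \left(-63 - 7\right) = 6 - -210 = 6 + 210 = 216$)
$a + O \left(-50\right) = 216 + 136 \left(-50\right) = 216 - 6800 = -6584$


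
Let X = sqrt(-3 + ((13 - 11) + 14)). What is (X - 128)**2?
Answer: (128 - sqrt(13))**2 ≈ 15474.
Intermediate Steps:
X = sqrt(13) (X = sqrt(-3 + (2 + 14)) = sqrt(-3 + 16) = sqrt(13) ≈ 3.6056)
(X - 128)**2 = (sqrt(13) - 128)**2 = (-128 + sqrt(13))**2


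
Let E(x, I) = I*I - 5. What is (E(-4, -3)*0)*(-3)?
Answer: 0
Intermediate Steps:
E(x, I) = -5 + I² (E(x, I) = I² - 5 = -5 + I²)
(E(-4, -3)*0)*(-3) = ((-5 + (-3)²)*0)*(-3) = ((-5 + 9)*0)*(-3) = (4*0)*(-3) = 0*(-3) = 0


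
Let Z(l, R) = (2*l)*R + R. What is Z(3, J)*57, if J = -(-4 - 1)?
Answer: 1995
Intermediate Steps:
J = 5 (J = -1*(-5) = 5)
Z(l, R) = R + 2*R*l (Z(l, R) = 2*R*l + R = R + 2*R*l)
Z(3, J)*57 = (5*(1 + 2*3))*57 = (5*(1 + 6))*57 = (5*7)*57 = 35*57 = 1995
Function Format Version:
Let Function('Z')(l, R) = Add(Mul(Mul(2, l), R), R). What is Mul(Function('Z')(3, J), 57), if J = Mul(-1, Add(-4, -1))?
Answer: 1995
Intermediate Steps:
J = 5 (J = Mul(-1, -5) = 5)
Function('Z')(l, R) = Add(R, Mul(2, R, l)) (Function('Z')(l, R) = Add(Mul(2, R, l), R) = Add(R, Mul(2, R, l)))
Mul(Function('Z')(3, J), 57) = Mul(Mul(5, Add(1, Mul(2, 3))), 57) = Mul(Mul(5, Add(1, 6)), 57) = Mul(Mul(5, 7), 57) = Mul(35, 57) = 1995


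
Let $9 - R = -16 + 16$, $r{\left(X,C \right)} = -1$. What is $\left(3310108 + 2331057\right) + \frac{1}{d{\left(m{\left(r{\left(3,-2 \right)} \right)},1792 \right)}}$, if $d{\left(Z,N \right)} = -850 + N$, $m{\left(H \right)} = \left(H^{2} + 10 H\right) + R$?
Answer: $\frac{5313977431}{942} \approx 5.6412 \cdot 10^{6}$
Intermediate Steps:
$R = 9$ ($R = 9 - \left(-16 + 16\right) = 9 - 0 = 9 + 0 = 9$)
$m{\left(H \right)} = 9 + H^{2} + 10 H$ ($m{\left(H \right)} = \left(H^{2} + 10 H\right) + 9 = 9 + H^{2} + 10 H$)
$\left(3310108 + 2331057\right) + \frac{1}{d{\left(m{\left(r{\left(3,-2 \right)} \right)},1792 \right)}} = \left(3310108 + 2331057\right) + \frac{1}{-850 + 1792} = 5641165 + \frac{1}{942} = \frac{5313977431}{942}$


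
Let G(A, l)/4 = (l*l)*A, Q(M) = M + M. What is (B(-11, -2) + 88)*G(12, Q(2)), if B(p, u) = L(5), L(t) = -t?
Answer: 63744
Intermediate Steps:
B(p, u) = -5 (B(p, u) = -1*5 = -5)
Q(M) = 2*M
G(A, l) = 4*A*l² (G(A, l) = 4*((l*l)*A) = 4*(l²*A) = 4*(A*l²) = 4*A*l²)
(B(-11, -2) + 88)*G(12, Q(2)) = (-5 + 88)*(4*12*(2*2)²) = 83*(4*12*4²) = 83*(4*12*16) = 83*768 = 63744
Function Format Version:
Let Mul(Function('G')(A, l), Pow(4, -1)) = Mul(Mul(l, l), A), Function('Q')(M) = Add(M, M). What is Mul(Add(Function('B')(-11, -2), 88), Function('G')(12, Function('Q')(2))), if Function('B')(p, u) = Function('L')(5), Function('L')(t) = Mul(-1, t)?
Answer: 63744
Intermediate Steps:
Function('B')(p, u) = -5 (Function('B')(p, u) = Mul(-1, 5) = -5)
Function('Q')(M) = Mul(2, M)
Function('G')(A, l) = Mul(4, A, Pow(l, 2)) (Function('G')(A, l) = Mul(4, Mul(Mul(l, l), A)) = Mul(4, Mul(Pow(l, 2), A)) = Mul(4, Mul(A, Pow(l, 2))) = Mul(4, A, Pow(l, 2)))
Mul(Add(Function('B')(-11, -2), 88), Function('G')(12, Function('Q')(2))) = Mul(Add(-5, 88), Mul(4, 12, Pow(Mul(2, 2), 2))) = Mul(83, Mul(4, 12, Pow(4, 2))) = Mul(83, Mul(4, 12, 16)) = Mul(83, 768) = 63744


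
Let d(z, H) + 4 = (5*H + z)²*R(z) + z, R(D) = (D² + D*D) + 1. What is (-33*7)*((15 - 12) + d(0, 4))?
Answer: -92169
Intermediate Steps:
R(D) = 1 + 2*D² (R(D) = (D² + D²) + 1 = 2*D² + 1 = 1 + 2*D²)
d(z, H) = -4 + z + (z + 5*H)²*(1 + 2*z²) (d(z, H) = -4 + ((5*H + z)²*(1 + 2*z²) + z) = -4 + ((z + 5*H)²*(1 + 2*z²) + z) = -4 + (z + (z + 5*H)²*(1 + 2*z²)) = -4 + z + (z + 5*H)²*(1 + 2*z²))
(-33*7)*((15 - 12) + d(0, 4)) = (-33*7)*((15 - 12) + (-4 + 0 + (0 + 5*4)²*(1 + 2*0²))) = -231*(3 + (-4 + 0 + (0 + 20)²*(1 + 2*0))) = -231*(3 + (-4 + 0 + 20²*(1 + 0))) = -231*(3 + (-4 + 0 + 400*1)) = -231*(3 + (-4 + 0 + 400)) = -231*(3 + 396) = -231*399 = -92169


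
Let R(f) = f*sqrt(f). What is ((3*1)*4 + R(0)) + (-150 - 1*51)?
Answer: -189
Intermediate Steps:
R(f) = f**(3/2)
((3*1)*4 + R(0)) + (-150 - 1*51) = ((3*1)*4 + 0**(3/2)) + (-150 - 1*51) = (3*4 + 0) + (-150 - 51) = (12 + 0) - 201 = 12 - 201 = -189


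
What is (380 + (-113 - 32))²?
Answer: 55225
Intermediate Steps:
(380 + (-113 - 32))² = (380 - 145)² = 235² = 55225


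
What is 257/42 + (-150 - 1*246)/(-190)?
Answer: 32731/3990 ≈ 8.2033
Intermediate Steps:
257/42 + (-150 - 1*246)/(-190) = 257*(1/42) + (-150 - 246)*(-1/190) = 257/42 - 396*(-1/190) = 257/42 + 198/95 = 32731/3990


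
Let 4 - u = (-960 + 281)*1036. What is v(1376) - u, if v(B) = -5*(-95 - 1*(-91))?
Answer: -703428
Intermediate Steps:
u = 703448 (u = 4 - (-960 + 281)*1036 = 4 - (-679)*1036 = 4 - 1*(-703444) = 4 + 703444 = 703448)
v(B) = 20 (v(B) = -5*(-95 + 91) = -5*(-4) = 20)
v(1376) - u = 20 - 1*703448 = 20 - 703448 = -703428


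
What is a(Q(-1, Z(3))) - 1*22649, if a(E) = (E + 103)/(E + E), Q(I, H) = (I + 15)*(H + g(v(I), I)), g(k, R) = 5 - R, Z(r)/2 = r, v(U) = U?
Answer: -7609793/336 ≈ -22648.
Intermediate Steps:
Z(r) = 2*r
Q(I, H) = (15 + I)*(5 + H - I) (Q(I, H) = (I + 15)*(H + (5 - I)) = (15 + I)*(5 + H - I))
a(E) = (103 + E)/(2*E) (a(E) = (103 + E)/((2*E)) = (103 + E)*(1/(2*E)) = (103 + E)/(2*E))
a(Q(-1, Z(3))) - 1*22649 = (103 + (75 - 1*(-1)² - 10*(-1) + 15*(2*3) + (2*3)*(-1)))/(2*(75 - 1*(-1)² - 10*(-1) + 15*(2*3) + (2*3)*(-1))) - 1*22649 = (103 + (75 - 1*1 + 10 + 15*6 + 6*(-1)))/(2*(75 - 1*1 + 10 + 15*6 + 6*(-1))) - 22649 = (103 + (75 - 1 + 10 + 90 - 6))/(2*(75 - 1 + 10 + 90 - 6)) - 22649 = (½)*(103 + 168)/168 - 22649 = (½)*(1/168)*271 - 22649 = 271/336 - 22649 = -7609793/336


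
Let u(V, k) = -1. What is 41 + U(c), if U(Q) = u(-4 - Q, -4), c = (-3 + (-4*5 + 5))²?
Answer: 40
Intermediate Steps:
c = 324 (c = (-3 + (-20 + 5))² = (-3 - 15)² = (-18)² = 324)
U(Q) = -1
41 + U(c) = 41 - 1 = 40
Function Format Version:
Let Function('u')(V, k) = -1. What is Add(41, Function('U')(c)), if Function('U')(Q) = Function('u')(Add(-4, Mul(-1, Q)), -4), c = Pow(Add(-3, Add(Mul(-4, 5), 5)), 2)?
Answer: 40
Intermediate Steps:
c = 324 (c = Pow(Add(-3, Add(-20, 5)), 2) = Pow(Add(-3, -15), 2) = Pow(-18, 2) = 324)
Function('U')(Q) = -1
Add(41, Function('U')(c)) = Add(41, -1) = 40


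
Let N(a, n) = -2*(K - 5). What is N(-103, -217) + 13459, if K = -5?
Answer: 13479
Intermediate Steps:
N(a, n) = 20 (N(a, n) = -2*(-5 - 5) = -2*(-10) = 20)
N(-103, -217) + 13459 = 20 + 13459 = 13479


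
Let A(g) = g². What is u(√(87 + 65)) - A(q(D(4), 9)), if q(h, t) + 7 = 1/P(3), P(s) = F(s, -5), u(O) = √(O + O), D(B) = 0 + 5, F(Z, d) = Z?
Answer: -400/9 + 2*38^(¼) ≈ -39.479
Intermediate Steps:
D(B) = 5
u(O) = √2*√O (u(O) = √(2*O) = √2*√O)
P(s) = s
q(h, t) = -20/3 (q(h, t) = -7 + 1/3 = -7 + ⅓ = -20/3)
u(√(87 + 65)) - A(q(D(4), 9)) = √2*√(√(87 + 65)) - (-20/3)² = √2*√(√152) - 1*400/9 = √2*√(2*√38) - 400/9 = √2*(2^(¾)*19^(¼)) - 400/9 = 2*38^(¼) - 400/9 = -400/9 + 2*38^(¼)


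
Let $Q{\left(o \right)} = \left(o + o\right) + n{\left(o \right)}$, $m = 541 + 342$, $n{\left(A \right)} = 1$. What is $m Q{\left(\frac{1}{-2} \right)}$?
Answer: $0$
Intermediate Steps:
$m = 883$
$Q{\left(o \right)} = 1 + 2 o$ ($Q{\left(o \right)} = \left(o + o\right) + 1 = 2 o + 1 = 1 + 2 o$)
$m Q{\left(\frac{1}{-2} \right)} = 883 \left(1 + \frac{2}{-2}\right) = 883 \left(1 + 2 \left(- \frac{1}{2}\right)\right) = 883 \left(1 - 1\right) = 883 \cdot 0 = 0$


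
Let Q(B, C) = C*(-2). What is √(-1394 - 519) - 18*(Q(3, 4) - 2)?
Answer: 180 + I*√1913 ≈ 180.0 + 43.738*I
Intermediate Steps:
Q(B, C) = -2*C
√(-1394 - 519) - 18*(Q(3, 4) - 2) = √(-1394 - 519) - 18*(-2*4 - 2) = √(-1913) - 18*(-8 - 2) = I*√1913 - 18*(-10) = I*√1913 - 1*(-180) = I*√1913 + 180 = 180 + I*√1913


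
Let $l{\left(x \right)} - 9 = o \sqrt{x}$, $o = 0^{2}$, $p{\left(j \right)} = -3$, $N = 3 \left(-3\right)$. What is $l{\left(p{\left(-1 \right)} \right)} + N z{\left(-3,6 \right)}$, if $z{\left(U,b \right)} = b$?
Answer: $-45$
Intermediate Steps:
$N = -9$
$o = 0$
$l{\left(x \right)} = 9$ ($l{\left(x \right)} = 9 + 0 \sqrt{x} = 9 + 0 = 9$)
$l{\left(p{\left(-1 \right)} \right)} + N z{\left(-3,6 \right)} = 9 - 54 = -45$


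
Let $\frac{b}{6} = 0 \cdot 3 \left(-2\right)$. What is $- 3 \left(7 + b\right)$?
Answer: $-21$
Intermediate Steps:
$b = 0$ ($b = 6 \cdot 0 \cdot 3 \left(-2\right) = 6 \cdot 0 \left(-2\right) = 6 \cdot 0 = 0$)
$- 3 \left(7 + b\right) = - 3 \left(7 + 0\right) = \left(-3\right) 7 = -21$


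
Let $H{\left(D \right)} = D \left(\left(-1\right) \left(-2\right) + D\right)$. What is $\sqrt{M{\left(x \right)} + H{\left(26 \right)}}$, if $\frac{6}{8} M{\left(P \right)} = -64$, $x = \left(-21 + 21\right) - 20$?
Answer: $\frac{2 \sqrt{1446}}{3} \approx 25.351$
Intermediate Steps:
$H{\left(D \right)} = D \left(2 + D\right)$
$x = -20$ ($x = 0 - 20 = -20$)
$M{\left(P \right)} = - \frac{256}{3}$ ($M{\left(P \right)} = \frac{4}{3} \left(-64\right) = - \frac{256}{3}$)
$\sqrt{M{\left(x \right)} + H{\left(26 \right)}} = \sqrt{- \frac{256}{3} + 26 \left(2 + 26\right)} = \sqrt{- \frac{256}{3} + 26 \cdot 28} = \sqrt{- \frac{256}{3} + 728} = \sqrt{\frac{1928}{3}} = \frac{2 \sqrt{1446}}{3}$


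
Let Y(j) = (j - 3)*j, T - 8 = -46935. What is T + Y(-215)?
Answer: -57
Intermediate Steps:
T = -46927 (T = 8 - 46935 = -46927)
Y(j) = j*(-3 + j) (Y(j) = (-3 + j)*j = j*(-3 + j))
T + Y(-215) = -46927 - 215*(-3 - 215) = -46927 - 215*(-218) = -46927 + 46870 = -57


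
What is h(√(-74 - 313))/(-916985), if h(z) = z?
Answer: -3*I*√43/916985 ≈ -2.1453e-5*I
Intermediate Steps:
h(√(-74 - 313))/(-916985) = √(-74 - 313)/(-916985) = √(-387)*(-1/916985) = (3*I*√43)*(-1/916985) = -3*I*√43/916985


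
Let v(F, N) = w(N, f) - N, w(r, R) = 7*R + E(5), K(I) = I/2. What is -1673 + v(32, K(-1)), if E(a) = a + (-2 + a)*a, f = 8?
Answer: -3193/2 ≈ -1596.5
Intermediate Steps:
E(a) = a + a*(-2 + a)
K(I) = I/2 (K(I) = I*(½) = I/2)
w(r, R) = 20 + 7*R (w(r, R) = 7*R + 5*(-1 + 5) = 7*R + 5*4 = 7*R + 20 = 20 + 7*R)
v(F, N) = 76 - N (v(F, N) = (20 + 7*8) - N = (20 + 56) - N = 76 - N)
-1673 + v(32, K(-1)) = -1673 + (76 - (-1)/2) = -1673 + (76 - 1*(-½)) = -1673 + (76 + ½) = -1673 + 153/2 = -3193/2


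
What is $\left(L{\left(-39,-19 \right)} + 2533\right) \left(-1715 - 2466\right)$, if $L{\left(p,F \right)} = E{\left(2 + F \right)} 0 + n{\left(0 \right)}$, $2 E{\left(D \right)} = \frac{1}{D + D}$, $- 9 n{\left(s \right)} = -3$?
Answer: $- \frac{31775600}{3} \approx -1.0592 \cdot 10^{7}$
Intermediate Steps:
$n{\left(s \right)} = \frac{1}{3}$ ($n{\left(s \right)} = \left(- \frac{1}{9}\right) \left(-3\right) = \frac{1}{3}$)
$E{\left(D \right)} = \frac{1}{4 D}$ ($E{\left(D \right)} = \frac{1}{2 \left(D + D\right)} = \frac{1}{2 \cdot 2 D} = \frac{\frac{1}{2} \frac{1}{D}}{2} = \frac{1}{4 D}$)
$L{\left(p,F \right)} = \frac{1}{3}$ ($L{\left(p,F \right)} = \frac{1}{4 \left(2 + F\right)} 0 + \frac{1}{3} = 0 + \frac{1}{3} = \frac{1}{3}$)
$\left(L{\left(-39,-19 \right)} + 2533\right) \left(-1715 - 2466\right) = \left(\frac{1}{3} + 2533\right) \left(-1715 - 2466\right) = \frac{7600}{3} \left(-4181\right) = - \frac{31775600}{3}$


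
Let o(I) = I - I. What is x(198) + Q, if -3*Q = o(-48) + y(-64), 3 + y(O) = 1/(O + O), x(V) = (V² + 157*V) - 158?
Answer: 26931073/384 ≈ 70133.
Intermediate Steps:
x(V) = -158 + V² + 157*V
o(I) = 0
y(O) = -3 + 1/(2*O) (y(O) = -3 + 1/(O + O) = -3 + 1/(2*O))
Q = 385/384 (Q = -(0 + (-3 + (½)/(-64)))/3 = -(0 + (-3 + (½)*(-1/64)))/3 = -(0 + (-3 - 1/128))/3 = -(0 - 385/128)/3 = -⅓*(-385/128) = 385/384 ≈ 1.0026)
x(198) + Q = (-158 + 198² + 157*198) + 385/384 = (-158 + 39204 + 31086) + 385/384 = 70132 + 385/384 = 26931073/384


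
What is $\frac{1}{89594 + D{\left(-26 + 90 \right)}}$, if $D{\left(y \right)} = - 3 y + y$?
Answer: $\frac{1}{89466} \approx 1.1177 \cdot 10^{-5}$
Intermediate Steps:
$D{\left(y \right)} = - 2 y$
$\frac{1}{89594 + D{\left(-26 + 90 \right)}} = \frac{1}{89594 - 2 \left(-26 + 90\right)} = \frac{1}{89594 - 128} = \frac{1}{89466}$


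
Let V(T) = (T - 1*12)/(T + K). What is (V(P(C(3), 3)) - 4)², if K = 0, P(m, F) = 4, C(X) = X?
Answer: 36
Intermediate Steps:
V(T) = (-12 + T)/T (V(T) = (T - 1*12)/(T + 0) = (T - 12)/T = (-12 + T)/T)
(V(P(C(3), 3)) - 4)² = ((-12 + 4)/4 - 4)² = ((¼)*(-8) - 4)² = (-2 - 4)² = (-6)² = 36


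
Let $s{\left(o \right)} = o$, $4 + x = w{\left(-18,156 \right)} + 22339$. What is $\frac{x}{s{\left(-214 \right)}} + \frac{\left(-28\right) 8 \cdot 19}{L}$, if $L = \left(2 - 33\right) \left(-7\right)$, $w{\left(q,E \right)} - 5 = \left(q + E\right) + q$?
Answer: $- \frac{413186}{3317} \approx -124.57$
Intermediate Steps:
$w{\left(q,E \right)} = 5 + E + 2 q$ ($w{\left(q,E \right)} = 5 + \left(\left(q + E\right) + q\right) = 5 + \left(\left(E + q\right) + q\right) = 5 + \left(E + 2 q\right) = 5 + E + 2 q$)
$x = 22460$ ($x = -4 + \left(\left(5 + 156 + 2 \left(-18\right)\right) + 22339\right) = -4 + \left(\left(5 + 156 - 36\right) + 22339\right) = -4 + \left(125 + 22339\right) = -4 + 22464 = 22460$)
$L = 217$ ($L = \left(-31\right) \left(-7\right) = 217$)
$\frac{x}{s{\left(-214 \right)}} + \frac{\left(-28\right) 8 \cdot 19}{L} = \frac{22460}{-214} + \frac{\left(-28\right) 8 \cdot 19}{217} = 22460 \left(- \frac{1}{214}\right) + \left(-224\right) 19 \cdot \frac{1}{217} = - \frac{11230}{107} - \frac{608}{31} = - \frac{413186}{3317}$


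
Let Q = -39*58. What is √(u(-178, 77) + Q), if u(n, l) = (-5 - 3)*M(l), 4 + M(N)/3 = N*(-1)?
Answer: I*√318 ≈ 17.833*I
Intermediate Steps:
M(N) = -12 - 3*N (M(N) = -12 + 3*(N*(-1)) = -12 + 3*(-N) = -12 - 3*N)
Q = -2262
u(n, l) = 96 + 24*l (u(n, l) = (-5 - 3)*(-12 - 3*l) = -8*(-12 - 3*l) = 96 + 24*l)
√(u(-178, 77) + Q) = √((96 + 24*77) - 2262) = √((96 + 1848) - 2262) = √(1944 - 2262) = √(-318) = I*√318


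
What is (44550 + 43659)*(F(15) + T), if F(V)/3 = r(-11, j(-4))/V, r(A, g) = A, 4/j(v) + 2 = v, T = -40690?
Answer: -17947091349/5 ≈ -3.5894e+9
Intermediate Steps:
j(v) = 4/(-2 + v)
F(V) = -33/V (F(V) = 3*(-11/V) = -33/V)
(44550 + 43659)*(F(15) + T) = (44550 + 43659)*(-33/15 - 40690) = 88209*(-33*1/15 - 40690) = 88209*(-11/5 - 40690) = 88209*(-203461/5) = -17947091349/5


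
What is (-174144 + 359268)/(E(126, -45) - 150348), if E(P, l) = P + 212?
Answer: -92562/75005 ≈ -1.2341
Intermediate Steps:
E(P, l) = 212 + P
(-174144 + 359268)/(E(126, -45) - 150348) = (-174144 + 359268)/((212 + 126) - 150348) = 185124/(338 - 150348) = 185124/(-150010) = 185124*(-1/150010) = -92562/75005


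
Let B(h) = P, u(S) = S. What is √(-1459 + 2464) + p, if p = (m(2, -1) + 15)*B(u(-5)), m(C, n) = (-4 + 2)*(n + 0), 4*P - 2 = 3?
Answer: 85/4 + √1005 ≈ 52.952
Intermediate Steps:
P = 5/4 (P = ½ + (¼)*3 = ½ + ¾ = 5/4 ≈ 1.2500)
B(h) = 5/4
m(C, n) = -2*n
p = 85/4 (p = (-2*(-1) + 15)*(5/4) = (2 + 15)*(5/4) = 17*(5/4) = 85/4 ≈ 21.250)
√(-1459 + 2464) + p = √(-1459 + 2464) + 85/4 = √1005 + 85/4 = 85/4 + √1005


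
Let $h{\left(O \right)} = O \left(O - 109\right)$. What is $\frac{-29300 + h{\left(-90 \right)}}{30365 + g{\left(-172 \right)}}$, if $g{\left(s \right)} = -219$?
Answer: $- \frac{5695}{15073} \approx -0.37783$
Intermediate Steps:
$h{\left(O \right)} = O \left(-109 + O\right)$
$\frac{-29300 + h{\left(-90 \right)}}{30365 + g{\left(-172 \right)}} = \frac{-29300 - 90 \left(-109 - 90\right)}{30365 - 219} = \frac{-29300 - -17910}{30146} = \left(-29300 + 17910\right) \frac{1}{30146} = \left(-11390\right) \frac{1}{30146} = - \frac{5695}{15073}$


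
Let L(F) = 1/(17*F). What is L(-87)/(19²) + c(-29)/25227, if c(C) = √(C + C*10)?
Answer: -1/533919 + I*√319/25227 ≈ -1.8729e-6 + 0.00070799*I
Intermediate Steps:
c(C) = √11*√C (c(C) = √(C + 10*C) = √(11*C) = √11*√C)
L(F) = 1/(17*F)
L(-87)/(19²) + c(-29)/25227 = ((1/17)/(-87))/(19²) + (√11*√(-29))/25227 = ((1/17)*(-1/87))/361 + (√11*(I*√29))*(1/25227) = -1/1479*1/361 + (I*√319)*(1/25227) = -1/533919 + I*√319/25227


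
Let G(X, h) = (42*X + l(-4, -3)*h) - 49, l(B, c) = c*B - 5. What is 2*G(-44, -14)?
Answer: -3990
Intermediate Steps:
l(B, c) = -5 + B*c (l(B, c) = B*c - 5 = -5 + B*c)
G(X, h) = -49 + 7*h + 42*X (G(X, h) = (42*X + (-5 - 4*(-3))*h) - 49 = (42*X + (-5 + 12)*h) - 49 = (42*X + 7*h) - 49 = (7*h + 42*X) - 49 = -49 + 7*h + 42*X)
2*G(-44, -14) = 2*(-49 + 7*(-14) + 42*(-44)) = 2*(-49 - 98 - 1848) = 2*(-1995) = -3990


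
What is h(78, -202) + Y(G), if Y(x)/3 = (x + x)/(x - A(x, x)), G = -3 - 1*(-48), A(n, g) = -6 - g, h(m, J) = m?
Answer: 1293/16 ≈ 80.813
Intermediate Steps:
G = 45 (G = -3 + 48 = 45)
Y(x) = 6*x/(6 + 2*x) (Y(x) = 3*((x + x)/(x - (-6 - x))) = 3*((2*x)/(x + (6 + x))) = 3*((2*x)/(6 + 2*x)) = 3*(2*x/(6 + 2*x)) = 6*x/(6 + 2*x))
h(78, -202) + Y(G) = 78 + 3*45/(3 + 45) = 78 + 3*45/48 = 78 + 3*45*(1/48) = 78 + 45/16 = 1293/16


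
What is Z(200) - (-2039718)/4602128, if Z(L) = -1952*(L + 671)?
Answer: -3912249584429/2301064 ≈ -1.7002e+6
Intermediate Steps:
Z(L) = -1309792 - 1952*L (Z(L) = -1952*(671 + L) = -1309792 - 1952*L)
Z(200) - (-2039718)/4602128 = (-1309792 - 1952*200) - (-2039718)/4602128 = (-1309792 - 390400) - (-2039718)/4602128 = -1700192 - 1*(-1019859/2301064) = -1700192 + 1019859/2301064 = -3912249584429/2301064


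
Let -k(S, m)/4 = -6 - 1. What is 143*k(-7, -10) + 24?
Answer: 4028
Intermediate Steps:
k(S, m) = 28 (k(S, m) = -4*(-6 - 1) = -4*(-7) = 28)
143*k(-7, -10) + 24 = 143*28 + 24 = 4004 + 24 = 4028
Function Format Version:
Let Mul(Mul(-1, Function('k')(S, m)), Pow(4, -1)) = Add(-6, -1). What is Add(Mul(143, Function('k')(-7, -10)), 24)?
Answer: 4028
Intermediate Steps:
Function('k')(S, m) = 28 (Function('k')(S, m) = Mul(-4, Add(-6, -1)) = Mul(-4, -7) = 28)
Add(Mul(143, Function('k')(-7, -10)), 24) = Add(Mul(143, 28), 24) = Add(4004, 24) = 4028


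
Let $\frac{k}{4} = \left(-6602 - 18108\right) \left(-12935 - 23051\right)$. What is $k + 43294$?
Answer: $3556899534$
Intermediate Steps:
$k = 3556856240$ ($k = 4 \left(-6602 - 18108\right) \left(-12935 - 23051\right) = 4 \left(\left(-24710\right) \left(-35986\right)\right) = 4 \cdot 889214060 = 3556856240$)
$k + 43294 = 3556856240 + 43294 = 3556899534$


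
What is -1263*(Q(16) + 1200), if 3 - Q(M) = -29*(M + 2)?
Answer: -2178675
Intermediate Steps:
Q(M) = 61 + 29*M (Q(M) = 3 - (-29)*(M + 2) = 3 - (-29)*(2 + M) = 3 - (-58 - 29*M) = 3 + (58 + 29*M) = 61 + 29*M)
-1263*(Q(16) + 1200) = -1263*((61 + 29*16) + 1200) = -1263*((61 + 464) + 1200) = -1263*(525 + 1200) = -1263*1725 = -2178675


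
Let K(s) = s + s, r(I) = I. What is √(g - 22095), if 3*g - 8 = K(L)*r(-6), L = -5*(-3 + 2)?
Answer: I*√199011/3 ≈ 148.7*I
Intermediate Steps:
L = 5 (L = -5*(-1) = 5)
K(s) = 2*s
g = -52/3 (g = 8/3 + ((2*5)*(-6))/3 = 8/3 + (10*(-6))/3 = 8/3 + (⅓)*(-60) = 8/3 - 20 = -52/3 ≈ -17.333)
√(g - 22095) = √(-52/3 - 22095) = √(-66337/3) = I*√199011/3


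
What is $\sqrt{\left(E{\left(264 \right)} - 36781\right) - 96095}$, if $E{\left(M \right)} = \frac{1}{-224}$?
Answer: $\frac{5 i \sqrt{16667966}}{56} \approx 364.52 i$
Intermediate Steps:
$E{\left(M \right)} = - \frac{1}{224}$
$\sqrt{\left(E{\left(264 \right)} - 36781\right) - 96095} = \sqrt{\left(- \frac{1}{224} - 36781\right) - 96095} = \sqrt{- \frac{8238945}{224} - 96095} = \sqrt{- \frac{29764225}{224}} = \frac{5 i \sqrt{16667966}}{56}$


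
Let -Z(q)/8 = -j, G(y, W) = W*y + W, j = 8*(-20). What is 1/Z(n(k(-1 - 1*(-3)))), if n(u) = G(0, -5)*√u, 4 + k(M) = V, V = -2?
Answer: -1/1280 ≈ -0.00078125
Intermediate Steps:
j = -160
k(M) = -6 (k(M) = -4 - 2 = -6)
G(y, W) = W + W*y
n(u) = -5*√u (n(u) = (-5*(1 + 0))*√u = (-5*1)*√u = -5*√u)
Z(q) = -1280 (Z(q) = -(-8)*(-160) = -8*160 = -1280)
1/Z(n(k(-1 - 1*(-3)))) = 1/(-1280) = -1/1280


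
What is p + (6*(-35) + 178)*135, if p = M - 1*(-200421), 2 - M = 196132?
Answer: -29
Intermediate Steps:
M = -196130 (M = 2 - 1*196132 = 2 - 196132 = -196130)
p = 4291 (p = -196130 - 1*(-200421) = -196130 + 200421 = 4291)
p + (6*(-35) + 178)*135 = 4291 + (6*(-35) + 178)*135 = 4291 + (-210 + 178)*135 = 4291 - 32*135 = 4291 - 4320 = -29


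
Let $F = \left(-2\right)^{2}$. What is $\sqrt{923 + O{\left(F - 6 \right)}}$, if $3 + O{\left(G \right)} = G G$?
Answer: $2 \sqrt{231} \approx 30.397$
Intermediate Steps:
$F = 4$
$O{\left(G \right)} = -3 + G^{2}$ ($O{\left(G \right)} = -3 + G G = -3 + G^{2}$)
$\sqrt{923 + O{\left(F - 6 \right)}} = \sqrt{923 - \left(3 - \left(4 - 6\right)^{2}\right)} = \sqrt{923 - \left(3 - \left(-2\right)^{2}\right)} = \sqrt{923 + \left(-3 + 4\right)} = \sqrt{923 + 1} = \sqrt{924} = 2 \sqrt{231}$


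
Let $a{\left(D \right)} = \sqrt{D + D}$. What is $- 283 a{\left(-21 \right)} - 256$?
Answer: $-256 - 283 i \sqrt{42} \approx -256.0 - 1834.0 i$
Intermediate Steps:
$a{\left(D \right)} = \sqrt{2} \sqrt{D}$ ($a{\left(D \right)} = \sqrt{2 D} = \sqrt{2} \sqrt{D}$)
$- 283 a{\left(-21 \right)} - 256 = - 283 \sqrt{2} \sqrt{-21} - 256 = - 283 \sqrt{2} i \sqrt{21} - 256 = - 283 i \sqrt{42} - 256 = -256 - 283 i \sqrt{42}$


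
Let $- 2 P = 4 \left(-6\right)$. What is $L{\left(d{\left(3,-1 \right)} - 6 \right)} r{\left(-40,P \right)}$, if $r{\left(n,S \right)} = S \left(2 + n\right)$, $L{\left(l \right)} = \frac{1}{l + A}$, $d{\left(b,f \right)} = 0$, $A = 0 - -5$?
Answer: $456$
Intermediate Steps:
$A = 5$ ($A = 0 + 5 = 5$)
$P = 12$ ($P = - \frac{4 \left(-6\right)}{2} = \left(- \frac{1}{2}\right) \left(-24\right) = 12$)
$L{\left(l \right)} = \frac{1}{5 + l}$ ($L{\left(l \right)} = \frac{1}{l + 5} = \frac{1}{5 + l}$)
$L{\left(d{\left(3,-1 \right)} - 6 \right)} r{\left(-40,P \right)} = \frac{12 \left(2 - 40\right)}{5 + \left(0 - 6\right)} = \frac{12 \left(-38\right)}{5 + \left(0 - 6\right)} = \frac{1}{5 - 6} \left(-456\right) = \frac{1}{-1} \left(-456\right) = \left(-1\right) \left(-456\right) = 456$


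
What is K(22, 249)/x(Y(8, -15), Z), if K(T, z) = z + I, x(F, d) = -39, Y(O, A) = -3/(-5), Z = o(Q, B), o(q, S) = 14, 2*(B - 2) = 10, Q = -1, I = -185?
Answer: -64/39 ≈ -1.6410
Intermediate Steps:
B = 7 (B = 2 + (½)*10 = 2 + 5 = 7)
Z = 14
Y(O, A) = ⅗ (Y(O, A) = -3*(-⅕) = ⅗)
K(T, z) = -185 + z (K(T, z) = z - 185 = -185 + z)
K(22, 249)/x(Y(8, -15), Z) = (-185 + 249)/(-39) = 64*(-1/39) = -64/39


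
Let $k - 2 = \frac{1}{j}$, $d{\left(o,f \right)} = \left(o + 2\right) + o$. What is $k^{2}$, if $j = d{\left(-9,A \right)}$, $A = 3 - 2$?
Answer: $\frac{961}{256} \approx 3.7539$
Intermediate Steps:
$A = 1$ ($A = 3 - 2 = 1$)
$d{\left(o,f \right)} = 2 + 2 o$ ($d{\left(o,f \right)} = \left(2 + o\right) + o = 2 + 2 o$)
$j = -16$ ($j = 2 + 2 \left(-9\right) = 2 - 18 = -16$)
$k = \frac{31}{16}$ ($k = 2 + \frac{1}{-16} = 2 - \frac{1}{16} = \frac{31}{16} \approx 1.9375$)
$k^{2} = \left(\frac{31}{16}\right)^{2} = \frac{961}{256}$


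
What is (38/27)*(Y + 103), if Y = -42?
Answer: 2318/27 ≈ 85.852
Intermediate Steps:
(38/27)*(Y + 103) = (38/27)*(-42 + 103) = (38*(1/27))*61 = (38/27)*61 = 2318/27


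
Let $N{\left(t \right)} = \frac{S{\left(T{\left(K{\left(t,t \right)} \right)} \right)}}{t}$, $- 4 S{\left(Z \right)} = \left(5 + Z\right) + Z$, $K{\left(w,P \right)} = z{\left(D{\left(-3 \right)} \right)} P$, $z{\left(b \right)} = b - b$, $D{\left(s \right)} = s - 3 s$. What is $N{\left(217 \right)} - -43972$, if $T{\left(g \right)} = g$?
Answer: $\frac{38167691}{868} \approx 43972.0$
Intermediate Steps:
$D{\left(s \right)} = - 2 s$
$z{\left(b \right)} = 0$
$K{\left(w,P \right)} = 0$ ($K{\left(w,P \right)} = 0 P = 0$)
$S{\left(Z \right)} = - \frac{5}{4} - \frac{Z}{2}$ ($S{\left(Z \right)} = - \frac{\left(5 + Z\right) + Z}{4} = - \frac{5 + 2 Z}{4} = - \frac{5}{4} - \frac{Z}{2}$)
$N{\left(t \right)} = - \frac{5}{4 t}$ ($N{\left(t \right)} = \frac{- \frac{5}{4} - 0}{t} = \frac{- \frac{5}{4} + 0}{t} = - \frac{5}{4 t}$)
$N{\left(217 \right)} - -43972 = - \frac{5}{4 \cdot 217} - -43972 = \left(- \frac{5}{4}\right) \frac{1}{217} + 43972 = - \frac{5}{868} + 43972 = \frac{38167691}{868}$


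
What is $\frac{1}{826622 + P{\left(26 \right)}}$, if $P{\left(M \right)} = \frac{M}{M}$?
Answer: $\frac{1}{826623} \approx 1.2097 \cdot 10^{-6}$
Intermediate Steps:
$P{\left(M \right)} = 1$
$\frac{1}{826622 + P{\left(26 \right)}} = \frac{1}{826622 + 1} = \frac{1}{826623}$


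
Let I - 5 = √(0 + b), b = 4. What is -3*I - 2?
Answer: -23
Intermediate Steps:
I = 7 (I = 5 + √(0 + 4) = 5 + √4 = 5 + 2 = 7)
-3*I - 2 = -3*7 - 2 = -21 - 2 = -23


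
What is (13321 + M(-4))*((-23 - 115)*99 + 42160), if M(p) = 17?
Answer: 380106324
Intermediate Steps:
(13321 + M(-4))*((-23 - 115)*99 + 42160) = (13321 + 17)*((-23 - 115)*99 + 42160) = 13338*(-138*99 + 42160) = 13338*(-13662 + 42160) = 13338*28498 = 380106324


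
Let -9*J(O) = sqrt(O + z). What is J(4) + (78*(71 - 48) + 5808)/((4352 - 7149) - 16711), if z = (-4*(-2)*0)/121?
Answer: -53717/87786 ≈ -0.61191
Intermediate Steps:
z = 0 (z = (8*0)*(1/121) = 0*(1/121) = 0)
J(O) = -sqrt(O)/9 (J(O) = -sqrt(O + 0)/9 = -sqrt(O)/9)
J(4) + (78*(71 - 48) + 5808)/((4352 - 7149) - 16711) = -sqrt(4)/9 + (78*(71 - 48) + 5808)/((4352 - 7149) - 16711) = -1/9*2 + (78*23 + 5808)/(-2797 - 16711) = -2/9 + (1794 + 5808)/(-19508) = -2/9 + 7602*(-1/19508) = -2/9 - 3801/9754 = -53717/87786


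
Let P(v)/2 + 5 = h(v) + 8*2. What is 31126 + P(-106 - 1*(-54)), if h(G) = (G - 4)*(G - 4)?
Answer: 37420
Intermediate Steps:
h(G) = (-4 + G)² (h(G) = (-4 + G)*(-4 + G) = (-4 + G)²)
P(v) = 22 + 2*(-4 + v)² (P(v) = -10 + 2*((-4 + v)² + 8*2) = -10 + 2*((-4 + v)² + 16) = -10 + 2*(16 + (-4 + v)²) = -10 + (32 + 2*(-4 + v)²) = 22 + 2*(-4 + v)²)
31126 + P(-106 - 1*(-54)) = 31126 + (22 + 2*(-4 + (-106 - 1*(-54)))²) = 31126 + (22 + 2*(-4 + (-106 + 54))²) = 31126 + (22 + 2*(-4 - 52)²) = 31126 + (22 + 2*(-56)²) = 31126 + (22 + 2*3136) = 31126 + (22 + 6272) = 31126 + 6294 = 37420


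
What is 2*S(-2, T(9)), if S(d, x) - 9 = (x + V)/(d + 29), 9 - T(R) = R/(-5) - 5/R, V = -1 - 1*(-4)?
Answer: 23162/1215 ≈ 19.063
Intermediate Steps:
V = 3 (V = -1 + 4 = 3)
T(R) = 9 + 5/R + R/5 (T(R) = 9 - (R/(-5) - 5/R) = 9 - (R*(-⅕) - 5/R) = 9 - (-R/5 - 5/R) = 9 - (-5/R - R/5) = 9 + (5/R + R/5) = 9 + 5/R + R/5)
S(d, x) = 9 + (3 + x)/(29 + d) (S(d, x) = 9 + (x + 3)/(d + 29) = 9 + (3 + x)/(29 + d))
2*S(-2, T(9)) = 2*((264 + (9 + 5/9 + (⅕)*9) + 9*(-2))/(29 - 2)) = 2*((264 + (9 + 5*(⅑) + 9/5) - 18)/27) = 2*((264 + (9 + 5/9 + 9/5) - 18)/27) = 2*((264 + 511/45 - 18)/27) = 2*((1/27)*(11581/45)) = 2*(11581/1215) = 23162/1215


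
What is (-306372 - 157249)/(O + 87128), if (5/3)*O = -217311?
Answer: 2318105/216293 ≈ 10.717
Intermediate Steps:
O = -651933/5 (O = (3/5)*(-217311) = -651933/5 ≈ -1.3039e+5)
(-306372 - 157249)/(O + 87128) = (-306372 - 157249)/(-651933/5 + 87128) = -463621/(-216293/5) = -463621*(-5/216293) = 2318105/216293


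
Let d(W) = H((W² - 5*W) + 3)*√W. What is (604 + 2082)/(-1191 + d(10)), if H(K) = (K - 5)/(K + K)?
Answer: -2995354678/1328169123 - 1138864*√10/1328169123 ≈ -2.2580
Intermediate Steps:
H(K) = (-5 + K)/(2*K) (H(K) = (-5 + K)/((2*K)) = (-5 + K)*(1/(2*K)) = (-5 + K)/(2*K))
d(W) = √W*(-2 + W² - 5*W)/(2*(3 + W² - 5*W)) (d(W) = ((-5 + ((W² - 5*W) + 3))/(2*((W² - 5*W) + 3)))*√W = ((-5 + (3 + W² - 5*W))/(2*(3 + W² - 5*W)))*√W = ((-2 + W² - 5*W)/(2*(3 + W² - 5*W)))*√W = √W*(-2 + W² - 5*W)/(2*(3 + W² - 5*W)))
(604 + 2082)/(-1191 + d(10)) = (604 + 2082)/(-1191 + √10*(-2 + 10² - 5*10)/(2*(3 + 10² - 5*10))) = 2686/(-1191 + √10*(-2 + 100 - 50)/(2*(3 + 100 - 50))) = 2686/(-1191 + (½)*√10*48/53) = 2686/(-1191 + (½)*√10*(1/53)*48) = 2686/(-1191 + 24*√10/53)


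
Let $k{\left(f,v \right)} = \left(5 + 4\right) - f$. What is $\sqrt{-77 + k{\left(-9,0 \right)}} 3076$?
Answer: $3076 i \sqrt{59} \approx 23627.0 i$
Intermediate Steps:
$k{\left(f,v \right)} = 9 - f$
$\sqrt{-77 + k{\left(-9,0 \right)}} 3076 = \sqrt{-77 + \left(9 - -9\right)} 3076 = \sqrt{-77 + \left(9 + 9\right)} 3076 = \sqrt{-77 + 18} \cdot 3076 = \sqrt{-59} \cdot 3076 = i \sqrt{59} \cdot 3076 = 3076 i \sqrt{59}$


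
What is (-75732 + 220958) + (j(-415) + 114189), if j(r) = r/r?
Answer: 259416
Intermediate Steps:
j(r) = 1
(-75732 + 220958) + (j(-415) + 114189) = (-75732 + 220958) + (1 + 114189) = 145226 + 114190 = 259416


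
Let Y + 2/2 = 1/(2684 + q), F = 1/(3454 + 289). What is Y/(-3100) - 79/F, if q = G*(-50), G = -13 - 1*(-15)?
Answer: -2368651246217/8010400 ≈ -2.9570e+5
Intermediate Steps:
G = 2 (G = -13 + 15 = 2)
F = 1/3743 ≈ 0.00026717
q = -100 (q = 2*(-50) = -100)
Y = -2583/2584 (Y = -1 + 1/(2684 - 100) = -1 + 1/2584 = -2583/2584 ≈ -0.99961)
Y/(-3100) - 79/F = -2583/2584/(-3100) - 79/1/3743 = -2583/2584*(-1/3100) - 79*3743 = 2583/8010400 - 295697 = -2368651246217/8010400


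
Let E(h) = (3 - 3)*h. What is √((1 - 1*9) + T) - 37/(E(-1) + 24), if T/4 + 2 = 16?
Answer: -37/24 + 4*√3 ≈ 5.3865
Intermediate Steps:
T = 56 (T = -8 + 4*16 = -8 + 64 = 56)
E(h) = 0 (E(h) = 0*h = 0)
√((1 - 1*9) + T) - 37/(E(-1) + 24) = √((1 - 1*9) + 56) - 37/(0 + 24) = √((1 - 9) + 56) - 37/24 = √(-8 + 56) + (1/24)*(-37) = √48 - 37/24 = 4*√3 - 37/24 = -37/24 + 4*√3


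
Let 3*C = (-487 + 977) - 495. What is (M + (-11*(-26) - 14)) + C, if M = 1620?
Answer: 5671/3 ≈ 1890.3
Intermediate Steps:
C = -5/3 (C = ((-487 + 977) - 495)/3 = (490 - 495)/3 = (1/3)*(-5) = -5/3 ≈ -1.6667)
(M + (-11*(-26) - 14)) + C = (1620 + (-11*(-26) - 14)) - 5/3 = (1620 + (286 - 14)) - 5/3 = (1620 + 272) - 5/3 = 1892 - 5/3 = 5671/3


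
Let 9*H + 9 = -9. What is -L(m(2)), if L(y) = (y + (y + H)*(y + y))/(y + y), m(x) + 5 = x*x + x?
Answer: ½ ≈ 0.50000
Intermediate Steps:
H = -2 (H = -1 + (⅑)*(-9) = -1 - 1 = -2)
m(x) = -5 + x + x² (m(x) = -5 + (x*x + x) = -5 + (x² + x) = -5 + (x + x²) = -5 + x + x²)
L(y) = (y + 2*y*(-2 + y))/(2*y) (L(y) = (y + (y - 2)*(y + y))/(y + y) = (y + (-2 + y)*(2*y))/((2*y)) = (y + 2*y*(-2 + y))*(1/(2*y)) = (y + 2*y*(-2 + y))/(2*y))
-L(m(2)) = -(-3/2 + (-5 + 2 + 2²)) = -(-3/2 + (-5 + 2 + 4)) = -(-3/2 + 1) = -1*(-½) = ½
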